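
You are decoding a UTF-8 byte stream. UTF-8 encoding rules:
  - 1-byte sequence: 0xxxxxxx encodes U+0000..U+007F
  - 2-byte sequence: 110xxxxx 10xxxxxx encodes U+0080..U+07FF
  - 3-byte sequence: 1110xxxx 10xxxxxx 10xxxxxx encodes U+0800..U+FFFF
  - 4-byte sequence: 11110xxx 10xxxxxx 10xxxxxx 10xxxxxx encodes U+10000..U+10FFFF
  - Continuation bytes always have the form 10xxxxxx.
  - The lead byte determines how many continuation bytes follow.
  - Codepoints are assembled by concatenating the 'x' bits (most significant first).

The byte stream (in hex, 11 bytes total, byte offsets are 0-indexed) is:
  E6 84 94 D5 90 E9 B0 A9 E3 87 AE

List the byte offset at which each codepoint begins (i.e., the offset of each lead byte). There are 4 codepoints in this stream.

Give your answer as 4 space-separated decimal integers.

Byte[0]=E6: 3-byte lead, need 2 cont bytes. acc=0x6
Byte[1]=84: continuation. acc=(acc<<6)|0x04=0x184
Byte[2]=94: continuation. acc=(acc<<6)|0x14=0x6114
Completed: cp=U+6114 (starts at byte 0)
Byte[3]=D5: 2-byte lead, need 1 cont bytes. acc=0x15
Byte[4]=90: continuation. acc=(acc<<6)|0x10=0x550
Completed: cp=U+0550 (starts at byte 3)
Byte[5]=E9: 3-byte lead, need 2 cont bytes. acc=0x9
Byte[6]=B0: continuation. acc=(acc<<6)|0x30=0x270
Byte[7]=A9: continuation. acc=(acc<<6)|0x29=0x9C29
Completed: cp=U+9C29 (starts at byte 5)
Byte[8]=E3: 3-byte lead, need 2 cont bytes. acc=0x3
Byte[9]=87: continuation. acc=(acc<<6)|0x07=0xC7
Byte[10]=AE: continuation. acc=(acc<<6)|0x2E=0x31EE
Completed: cp=U+31EE (starts at byte 8)

Answer: 0 3 5 8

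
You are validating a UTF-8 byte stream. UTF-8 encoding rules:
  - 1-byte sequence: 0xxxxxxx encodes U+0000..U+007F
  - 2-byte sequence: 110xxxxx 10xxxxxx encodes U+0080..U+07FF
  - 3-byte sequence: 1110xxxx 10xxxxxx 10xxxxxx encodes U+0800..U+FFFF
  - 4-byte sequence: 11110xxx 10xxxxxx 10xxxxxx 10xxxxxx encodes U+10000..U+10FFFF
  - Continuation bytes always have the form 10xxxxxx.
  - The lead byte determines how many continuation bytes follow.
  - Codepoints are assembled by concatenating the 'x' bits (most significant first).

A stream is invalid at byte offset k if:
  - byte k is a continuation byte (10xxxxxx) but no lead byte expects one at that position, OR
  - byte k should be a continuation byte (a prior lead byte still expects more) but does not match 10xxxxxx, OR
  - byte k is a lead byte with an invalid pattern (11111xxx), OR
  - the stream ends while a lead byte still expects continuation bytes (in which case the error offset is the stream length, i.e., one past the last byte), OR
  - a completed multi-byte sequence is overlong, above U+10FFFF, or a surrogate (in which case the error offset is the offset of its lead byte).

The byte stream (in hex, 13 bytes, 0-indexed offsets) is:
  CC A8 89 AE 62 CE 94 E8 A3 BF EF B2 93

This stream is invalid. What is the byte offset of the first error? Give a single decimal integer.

Byte[0]=CC: 2-byte lead, need 1 cont bytes. acc=0xC
Byte[1]=A8: continuation. acc=(acc<<6)|0x28=0x328
Completed: cp=U+0328 (starts at byte 0)
Byte[2]=89: INVALID lead byte (not 0xxx/110x/1110/11110)

Answer: 2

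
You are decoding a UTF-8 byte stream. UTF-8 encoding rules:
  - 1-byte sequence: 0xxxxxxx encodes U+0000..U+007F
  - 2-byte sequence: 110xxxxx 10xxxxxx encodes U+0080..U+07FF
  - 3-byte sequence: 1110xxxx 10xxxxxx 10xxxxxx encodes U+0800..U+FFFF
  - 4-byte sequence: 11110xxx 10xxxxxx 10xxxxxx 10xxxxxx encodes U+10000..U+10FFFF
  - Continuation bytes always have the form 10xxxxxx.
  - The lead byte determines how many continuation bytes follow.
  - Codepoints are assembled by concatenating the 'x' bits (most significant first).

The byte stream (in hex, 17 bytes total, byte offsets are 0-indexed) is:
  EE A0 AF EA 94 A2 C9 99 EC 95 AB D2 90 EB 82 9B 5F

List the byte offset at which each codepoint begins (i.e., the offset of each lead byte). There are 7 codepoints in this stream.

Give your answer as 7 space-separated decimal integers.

Byte[0]=EE: 3-byte lead, need 2 cont bytes. acc=0xE
Byte[1]=A0: continuation. acc=(acc<<6)|0x20=0x3A0
Byte[2]=AF: continuation. acc=(acc<<6)|0x2F=0xE82F
Completed: cp=U+E82F (starts at byte 0)
Byte[3]=EA: 3-byte lead, need 2 cont bytes. acc=0xA
Byte[4]=94: continuation. acc=(acc<<6)|0x14=0x294
Byte[5]=A2: continuation. acc=(acc<<6)|0x22=0xA522
Completed: cp=U+A522 (starts at byte 3)
Byte[6]=C9: 2-byte lead, need 1 cont bytes. acc=0x9
Byte[7]=99: continuation. acc=(acc<<6)|0x19=0x259
Completed: cp=U+0259 (starts at byte 6)
Byte[8]=EC: 3-byte lead, need 2 cont bytes. acc=0xC
Byte[9]=95: continuation. acc=(acc<<6)|0x15=0x315
Byte[10]=AB: continuation. acc=(acc<<6)|0x2B=0xC56B
Completed: cp=U+C56B (starts at byte 8)
Byte[11]=D2: 2-byte lead, need 1 cont bytes. acc=0x12
Byte[12]=90: continuation. acc=(acc<<6)|0x10=0x490
Completed: cp=U+0490 (starts at byte 11)
Byte[13]=EB: 3-byte lead, need 2 cont bytes. acc=0xB
Byte[14]=82: continuation. acc=(acc<<6)|0x02=0x2C2
Byte[15]=9B: continuation. acc=(acc<<6)|0x1B=0xB09B
Completed: cp=U+B09B (starts at byte 13)
Byte[16]=5F: 1-byte ASCII. cp=U+005F

Answer: 0 3 6 8 11 13 16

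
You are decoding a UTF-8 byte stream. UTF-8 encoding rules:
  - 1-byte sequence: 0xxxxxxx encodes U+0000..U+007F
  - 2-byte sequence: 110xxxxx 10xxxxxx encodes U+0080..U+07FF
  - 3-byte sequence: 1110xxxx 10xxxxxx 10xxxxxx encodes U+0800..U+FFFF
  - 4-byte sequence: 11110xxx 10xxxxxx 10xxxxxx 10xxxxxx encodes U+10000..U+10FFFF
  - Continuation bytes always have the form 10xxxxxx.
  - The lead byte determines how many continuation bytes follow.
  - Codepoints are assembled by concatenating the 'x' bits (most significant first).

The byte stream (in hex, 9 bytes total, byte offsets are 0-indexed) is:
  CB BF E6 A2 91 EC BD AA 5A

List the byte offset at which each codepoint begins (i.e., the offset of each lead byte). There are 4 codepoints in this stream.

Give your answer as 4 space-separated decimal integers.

Answer: 0 2 5 8

Derivation:
Byte[0]=CB: 2-byte lead, need 1 cont bytes. acc=0xB
Byte[1]=BF: continuation. acc=(acc<<6)|0x3F=0x2FF
Completed: cp=U+02FF (starts at byte 0)
Byte[2]=E6: 3-byte lead, need 2 cont bytes. acc=0x6
Byte[3]=A2: continuation. acc=(acc<<6)|0x22=0x1A2
Byte[4]=91: continuation. acc=(acc<<6)|0x11=0x6891
Completed: cp=U+6891 (starts at byte 2)
Byte[5]=EC: 3-byte lead, need 2 cont bytes. acc=0xC
Byte[6]=BD: continuation. acc=(acc<<6)|0x3D=0x33D
Byte[7]=AA: continuation. acc=(acc<<6)|0x2A=0xCF6A
Completed: cp=U+CF6A (starts at byte 5)
Byte[8]=5A: 1-byte ASCII. cp=U+005A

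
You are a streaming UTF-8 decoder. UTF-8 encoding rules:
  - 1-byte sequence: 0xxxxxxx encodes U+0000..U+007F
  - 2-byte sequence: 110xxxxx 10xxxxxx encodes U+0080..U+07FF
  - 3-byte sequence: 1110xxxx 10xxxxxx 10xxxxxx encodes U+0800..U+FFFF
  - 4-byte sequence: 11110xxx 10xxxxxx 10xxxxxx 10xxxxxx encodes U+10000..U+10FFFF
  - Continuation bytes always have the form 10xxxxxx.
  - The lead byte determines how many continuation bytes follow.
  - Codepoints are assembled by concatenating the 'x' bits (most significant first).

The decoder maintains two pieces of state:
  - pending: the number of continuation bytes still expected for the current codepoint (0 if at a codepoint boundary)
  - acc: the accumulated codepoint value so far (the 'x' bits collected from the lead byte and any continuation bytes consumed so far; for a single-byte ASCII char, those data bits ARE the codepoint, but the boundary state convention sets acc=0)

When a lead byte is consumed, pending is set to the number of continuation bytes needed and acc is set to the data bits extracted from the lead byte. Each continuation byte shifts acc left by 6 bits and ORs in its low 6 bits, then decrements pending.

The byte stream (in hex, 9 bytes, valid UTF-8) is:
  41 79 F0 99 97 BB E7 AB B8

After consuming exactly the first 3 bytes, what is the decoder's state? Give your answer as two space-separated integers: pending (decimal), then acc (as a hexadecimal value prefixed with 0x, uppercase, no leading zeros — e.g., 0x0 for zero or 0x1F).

Byte[0]=41: 1-byte. pending=0, acc=0x0
Byte[1]=79: 1-byte. pending=0, acc=0x0
Byte[2]=F0: 4-byte lead. pending=3, acc=0x0

Answer: 3 0x0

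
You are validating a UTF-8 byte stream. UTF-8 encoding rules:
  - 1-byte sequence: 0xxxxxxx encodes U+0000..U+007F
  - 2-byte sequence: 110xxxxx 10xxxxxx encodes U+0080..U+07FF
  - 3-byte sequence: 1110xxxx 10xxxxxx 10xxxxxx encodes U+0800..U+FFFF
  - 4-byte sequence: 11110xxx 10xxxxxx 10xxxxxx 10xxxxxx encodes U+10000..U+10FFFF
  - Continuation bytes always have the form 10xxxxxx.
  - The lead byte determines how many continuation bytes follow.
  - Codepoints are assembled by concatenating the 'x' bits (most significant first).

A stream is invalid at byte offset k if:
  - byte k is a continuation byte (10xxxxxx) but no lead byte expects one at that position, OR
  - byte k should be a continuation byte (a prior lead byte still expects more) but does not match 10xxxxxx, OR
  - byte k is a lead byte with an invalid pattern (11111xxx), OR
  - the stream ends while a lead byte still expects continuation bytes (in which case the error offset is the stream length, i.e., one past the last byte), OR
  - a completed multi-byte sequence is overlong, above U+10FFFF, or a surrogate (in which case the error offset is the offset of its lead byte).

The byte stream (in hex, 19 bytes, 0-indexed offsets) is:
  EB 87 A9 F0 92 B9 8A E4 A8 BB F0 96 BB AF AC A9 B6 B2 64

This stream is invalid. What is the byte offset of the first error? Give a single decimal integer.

Answer: 14

Derivation:
Byte[0]=EB: 3-byte lead, need 2 cont bytes. acc=0xB
Byte[1]=87: continuation. acc=(acc<<6)|0x07=0x2C7
Byte[2]=A9: continuation. acc=(acc<<6)|0x29=0xB1E9
Completed: cp=U+B1E9 (starts at byte 0)
Byte[3]=F0: 4-byte lead, need 3 cont bytes. acc=0x0
Byte[4]=92: continuation. acc=(acc<<6)|0x12=0x12
Byte[5]=B9: continuation. acc=(acc<<6)|0x39=0x4B9
Byte[6]=8A: continuation. acc=(acc<<6)|0x0A=0x12E4A
Completed: cp=U+12E4A (starts at byte 3)
Byte[7]=E4: 3-byte lead, need 2 cont bytes. acc=0x4
Byte[8]=A8: continuation. acc=(acc<<6)|0x28=0x128
Byte[9]=BB: continuation. acc=(acc<<6)|0x3B=0x4A3B
Completed: cp=U+4A3B (starts at byte 7)
Byte[10]=F0: 4-byte lead, need 3 cont bytes. acc=0x0
Byte[11]=96: continuation. acc=(acc<<6)|0x16=0x16
Byte[12]=BB: continuation. acc=(acc<<6)|0x3B=0x5BB
Byte[13]=AF: continuation. acc=(acc<<6)|0x2F=0x16EEF
Completed: cp=U+16EEF (starts at byte 10)
Byte[14]=AC: INVALID lead byte (not 0xxx/110x/1110/11110)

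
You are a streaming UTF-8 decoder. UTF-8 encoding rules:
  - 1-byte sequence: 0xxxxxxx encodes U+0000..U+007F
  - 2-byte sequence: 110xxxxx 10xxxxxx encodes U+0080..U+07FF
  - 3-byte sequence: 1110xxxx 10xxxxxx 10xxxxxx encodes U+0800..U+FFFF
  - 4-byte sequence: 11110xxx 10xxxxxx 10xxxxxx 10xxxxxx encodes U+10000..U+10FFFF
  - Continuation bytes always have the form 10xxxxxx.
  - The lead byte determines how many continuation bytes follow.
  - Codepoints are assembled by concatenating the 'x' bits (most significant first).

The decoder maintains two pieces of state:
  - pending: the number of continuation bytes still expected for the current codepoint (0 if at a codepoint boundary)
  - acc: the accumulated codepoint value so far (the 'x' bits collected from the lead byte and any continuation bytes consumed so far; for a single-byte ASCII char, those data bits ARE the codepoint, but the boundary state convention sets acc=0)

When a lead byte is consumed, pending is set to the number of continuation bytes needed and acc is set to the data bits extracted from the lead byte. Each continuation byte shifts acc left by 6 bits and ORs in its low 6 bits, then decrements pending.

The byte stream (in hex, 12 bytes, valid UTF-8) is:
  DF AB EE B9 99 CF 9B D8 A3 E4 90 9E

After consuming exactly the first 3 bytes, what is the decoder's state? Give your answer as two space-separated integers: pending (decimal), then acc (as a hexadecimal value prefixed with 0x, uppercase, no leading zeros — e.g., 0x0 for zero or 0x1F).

Answer: 2 0xE

Derivation:
Byte[0]=DF: 2-byte lead. pending=1, acc=0x1F
Byte[1]=AB: continuation. acc=(acc<<6)|0x2B=0x7EB, pending=0
Byte[2]=EE: 3-byte lead. pending=2, acc=0xE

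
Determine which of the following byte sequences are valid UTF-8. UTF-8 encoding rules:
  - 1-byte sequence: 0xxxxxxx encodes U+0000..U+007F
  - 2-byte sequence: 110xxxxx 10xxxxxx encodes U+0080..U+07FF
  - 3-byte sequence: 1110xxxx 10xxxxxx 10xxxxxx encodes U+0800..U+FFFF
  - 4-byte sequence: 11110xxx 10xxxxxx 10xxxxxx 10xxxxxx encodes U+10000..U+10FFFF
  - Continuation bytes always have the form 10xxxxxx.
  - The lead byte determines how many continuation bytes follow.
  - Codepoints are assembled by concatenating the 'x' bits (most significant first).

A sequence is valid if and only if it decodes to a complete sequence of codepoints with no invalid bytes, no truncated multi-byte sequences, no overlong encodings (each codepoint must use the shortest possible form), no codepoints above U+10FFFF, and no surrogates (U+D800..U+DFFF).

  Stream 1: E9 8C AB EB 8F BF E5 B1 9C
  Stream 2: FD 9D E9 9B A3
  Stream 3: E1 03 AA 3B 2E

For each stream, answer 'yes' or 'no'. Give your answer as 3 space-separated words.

Answer: yes no no

Derivation:
Stream 1: decodes cleanly. VALID
Stream 2: error at byte offset 0. INVALID
Stream 3: error at byte offset 1. INVALID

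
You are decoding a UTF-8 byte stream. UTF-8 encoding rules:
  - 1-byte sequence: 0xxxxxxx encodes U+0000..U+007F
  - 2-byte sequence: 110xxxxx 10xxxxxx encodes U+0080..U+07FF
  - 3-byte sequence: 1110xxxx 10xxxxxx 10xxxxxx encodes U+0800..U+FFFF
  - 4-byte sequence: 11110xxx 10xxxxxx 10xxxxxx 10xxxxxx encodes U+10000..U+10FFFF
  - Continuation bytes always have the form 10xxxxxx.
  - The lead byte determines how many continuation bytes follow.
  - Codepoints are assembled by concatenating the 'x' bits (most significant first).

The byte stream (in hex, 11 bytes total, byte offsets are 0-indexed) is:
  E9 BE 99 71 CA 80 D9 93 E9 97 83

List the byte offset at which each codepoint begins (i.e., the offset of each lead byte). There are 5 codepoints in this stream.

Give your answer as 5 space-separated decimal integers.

Answer: 0 3 4 6 8

Derivation:
Byte[0]=E9: 3-byte lead, need 2 cont bytes. acc=0x9
Byte[1]=BE: continuation. acc=(acc<<6)|0x3E=0x27E
Byte[2]=99: continuation. acc=(acc<<6)|0x19=0x9F99
Completed: cp=U+9F99 (starts at byte 0)
Byte[3]=71: 1-byte ASCII. cp=U+0071
Byte[4]=CA: 2-byte lead, need 1 cont bytes. acc=0xA
Byte[5]=80: continuation. acc=(acc<<6)|0x00=0x280
Completed: cp=U+0280 (starts at byte 4)
Byte[6]=D9: 2-byte lead, need 1 cont bytes. acc=0x19
Byte[7]=93: continuation. acc=(acc<<6)|0x13=0x653
Completed: cp=U+0653 (starts at byte 6)
Byte[8]=E9: 3-byte lead, need 2 cont bytes. acc=0x9
Byte[9]=97: continuation. acc=(acc<<6)|0x17=0x257
Byte[10]=83: continuation. acc=(acc<<6)|0x03=0x95C3
Completed: cp=U+95C3 (starts at byte 8)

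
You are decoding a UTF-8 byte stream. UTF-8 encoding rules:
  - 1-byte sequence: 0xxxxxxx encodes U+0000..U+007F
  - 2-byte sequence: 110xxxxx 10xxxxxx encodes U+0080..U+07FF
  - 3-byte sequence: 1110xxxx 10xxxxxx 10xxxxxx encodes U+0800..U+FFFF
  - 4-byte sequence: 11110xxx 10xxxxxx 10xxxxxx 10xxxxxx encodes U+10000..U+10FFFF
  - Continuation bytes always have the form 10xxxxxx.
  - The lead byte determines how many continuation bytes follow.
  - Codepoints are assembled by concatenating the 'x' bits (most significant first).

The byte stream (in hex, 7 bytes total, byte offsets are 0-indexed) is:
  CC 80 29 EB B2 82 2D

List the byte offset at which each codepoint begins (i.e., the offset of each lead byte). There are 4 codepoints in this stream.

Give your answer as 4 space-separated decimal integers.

Byte[0]=CC: 2-byte lead, need 1 cont bytes. acc=0xC
Byte[1]=80: continuation. acc=(acc<<6)|0x00=0x300
Completed: cp=U+0300 (starts at byte 0)
Byte[2]=29: 1-byte ASCII. cp=U+0029
Byte[3]=EB: 3-byte lead, need 2 cont bytes. acc=0xB
Byte[4]=B2: continuation. acc=(acc<<6)|0x32=0x2F2
Byte[5]=82: continuation. acc=(acc<<6)|0x02=0xBC82
Completed: cp=U+BC82 (starts at byte 3)
Byte[6]=2D: 1-byte ASCII. cp=U+002D

Answer: 0 2 3 6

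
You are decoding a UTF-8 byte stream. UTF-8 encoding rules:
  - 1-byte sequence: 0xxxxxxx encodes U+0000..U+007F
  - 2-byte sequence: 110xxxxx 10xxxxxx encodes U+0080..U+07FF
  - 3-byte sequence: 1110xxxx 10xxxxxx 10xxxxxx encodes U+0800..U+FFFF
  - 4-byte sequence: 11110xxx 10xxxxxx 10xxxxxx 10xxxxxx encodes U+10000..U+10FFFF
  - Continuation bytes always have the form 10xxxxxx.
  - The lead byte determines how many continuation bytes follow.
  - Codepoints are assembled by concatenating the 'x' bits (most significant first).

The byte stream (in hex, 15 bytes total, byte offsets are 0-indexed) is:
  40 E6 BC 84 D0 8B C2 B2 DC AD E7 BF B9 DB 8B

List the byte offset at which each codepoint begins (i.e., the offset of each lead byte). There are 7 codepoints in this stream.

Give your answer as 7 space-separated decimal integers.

Byte[0]=40: 1-byte ASCII. cp=U+0040
Byte[1]=E6: 3-byte lead, need 2 cont bytes. acc=0x6
Byte[2]=BC: continuation. acc=(acc<<6)|0x3C=0x1BC
Byte[3]=84: continuation. acc=(acc<<6)|0x04=0x6F04
Completed: cp=U+6F04 (starts at byte 1)
Byte[4]=D0: 2-byte lead, need 1 cont bytes. acc=0x10
Byte[5]=8B: continuation. acc=(acc<<6)|0x0B=0x40B
Completed: cp=U+040B (starts at byte 4)
Byte[6]=C2: 2-byte lead, need 1 cont bytes. acc=0x2
Byte[7]=B2: continuation. acc=(acc<<6)|0x32=0xB2
Completed: cp=U+00B2 (starts at byte 6)
Byte[8]=DC: 2-byte lead, need 1 cont bytes. acc=0x1C
Byte[9]=AD: continuation. acc=(acc<<6)|0x2D=0x72D
Completed: cp=U+072D (starts at byte 8)
Byte[10]=E7: 3-byte lead, need 2 cont bytes. acc=0x7
Byte[11]=BF: continuation. acc=(acc<<6)|0x3F=0x1FF
Byte[12]=B9: continuation. acc=(acc<<6)|0x39=0x7FF9
Completed: cp=U+7FF9 (starts at byte 10)
Byte[13]=DB: 2-byte lead, need 1 cont bytes. acc=0x1B
Byte[14]=8B: continuation. acc=(acc<<6)|0x0B=0x6CB
Completed: cp=U+06CB (starts at byte 13)

Answer: 0 1 4 6 8 10 13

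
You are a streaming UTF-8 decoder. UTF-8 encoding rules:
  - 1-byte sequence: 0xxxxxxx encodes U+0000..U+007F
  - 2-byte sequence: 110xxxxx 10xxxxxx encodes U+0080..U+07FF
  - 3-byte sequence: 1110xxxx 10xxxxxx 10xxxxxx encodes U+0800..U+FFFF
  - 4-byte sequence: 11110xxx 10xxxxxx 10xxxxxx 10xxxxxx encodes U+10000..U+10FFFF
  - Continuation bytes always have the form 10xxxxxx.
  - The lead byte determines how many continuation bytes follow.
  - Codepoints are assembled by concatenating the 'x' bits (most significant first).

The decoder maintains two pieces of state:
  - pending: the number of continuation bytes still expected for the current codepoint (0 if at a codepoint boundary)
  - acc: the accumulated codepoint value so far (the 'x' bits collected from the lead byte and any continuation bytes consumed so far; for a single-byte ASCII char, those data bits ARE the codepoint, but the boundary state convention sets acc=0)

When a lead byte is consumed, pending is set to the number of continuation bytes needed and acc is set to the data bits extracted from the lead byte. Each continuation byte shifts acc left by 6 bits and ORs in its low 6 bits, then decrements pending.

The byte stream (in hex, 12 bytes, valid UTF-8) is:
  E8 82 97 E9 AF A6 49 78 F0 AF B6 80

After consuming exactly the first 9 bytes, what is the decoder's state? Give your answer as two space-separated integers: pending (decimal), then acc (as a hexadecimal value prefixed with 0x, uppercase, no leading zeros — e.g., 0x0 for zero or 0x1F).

Answer: 3 0x0

Derivation:
Byte[0]=E8: 3-byte lead. pending=2, acc=0x8
Byte[1]=82: continuation. acc=(acc<<6)|0x02=0x202, pending=1
Byte[2]=97: continuation. acc=(acc<<6)|0x17=0x8097, pending=0
Byte[3]=E9: 3-byte lead. pending=2, acc=0x9
Byte[4]=AF: continuation. acc=(acc<<6)|0x2F=0x26F, pending=1
Byte[5]=A6: continuation. acc=(acc<<6)|0x26=0x9BE6, pending=0
Byte[6]=49: 1-byte. pending=0, acc=0x0
Byte[7]=78: 1-byte. pending=0, acc=0x0
Byte[8]=F0: 4-byte lead. pending=3, acc=0x0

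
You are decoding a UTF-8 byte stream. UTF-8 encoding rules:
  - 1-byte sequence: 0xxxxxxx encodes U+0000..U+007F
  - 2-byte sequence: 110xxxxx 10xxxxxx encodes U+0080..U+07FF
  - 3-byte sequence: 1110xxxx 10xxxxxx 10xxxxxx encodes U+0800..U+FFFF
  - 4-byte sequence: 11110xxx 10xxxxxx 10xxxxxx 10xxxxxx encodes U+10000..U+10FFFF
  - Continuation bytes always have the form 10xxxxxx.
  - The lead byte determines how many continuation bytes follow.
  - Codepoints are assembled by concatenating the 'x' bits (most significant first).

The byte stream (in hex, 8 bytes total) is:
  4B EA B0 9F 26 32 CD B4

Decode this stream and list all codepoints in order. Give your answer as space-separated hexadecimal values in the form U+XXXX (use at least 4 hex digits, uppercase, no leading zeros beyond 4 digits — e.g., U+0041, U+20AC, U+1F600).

Byte[0]=4B: 1-byte ASCII. cp=U+004B
Byte[1]=EA: 3-byte lead, need 2 cont bytes. acc=0xA
Byte[2]=B0: continuation. acc=(acc<<6)|0x30=0x2B0
Byte[3]=9F: continuation. acc=(acc<<6)|0x1F=0xAC1F
Completed: cp=U+AC1F (starts at byte 1)
Byte[4]=26: 1-byte ASCII. cp=U+0026
Byte[5]=32: 1-byte ASCII. cp=U+0032
Byte[6]=CD: 2-byte lead, need 1 cont bytes. acc=0xD
Byte[7]=B4: continuation. acc=(acc<<6)|0x34=0x374
Completed: cp=U+0374 (starts at byte 6)

Answer: U+004B U+AC1F U+0026 U+0032 U+0374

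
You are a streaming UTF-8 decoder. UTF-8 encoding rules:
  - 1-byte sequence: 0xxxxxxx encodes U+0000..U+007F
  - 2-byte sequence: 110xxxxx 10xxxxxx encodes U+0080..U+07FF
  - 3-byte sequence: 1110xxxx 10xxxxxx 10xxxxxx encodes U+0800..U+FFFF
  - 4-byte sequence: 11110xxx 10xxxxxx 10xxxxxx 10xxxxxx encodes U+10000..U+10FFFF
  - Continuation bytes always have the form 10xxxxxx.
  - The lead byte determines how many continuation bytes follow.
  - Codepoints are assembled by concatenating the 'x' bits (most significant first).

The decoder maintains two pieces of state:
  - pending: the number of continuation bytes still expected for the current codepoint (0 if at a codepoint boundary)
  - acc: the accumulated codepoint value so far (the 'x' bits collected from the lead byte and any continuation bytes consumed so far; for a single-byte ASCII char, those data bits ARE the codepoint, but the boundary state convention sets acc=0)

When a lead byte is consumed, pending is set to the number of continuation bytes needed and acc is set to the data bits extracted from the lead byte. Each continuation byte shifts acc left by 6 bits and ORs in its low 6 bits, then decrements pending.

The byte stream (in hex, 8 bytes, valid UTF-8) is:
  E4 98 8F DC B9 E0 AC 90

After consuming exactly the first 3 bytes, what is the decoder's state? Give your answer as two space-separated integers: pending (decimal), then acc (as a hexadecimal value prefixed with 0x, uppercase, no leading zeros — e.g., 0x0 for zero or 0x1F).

Byte[0]=E4: 3-byte lead. pending=2, acc=0x4
Byte[1]=98: continuation. acc=(acc<<6)|0x18=0x118, pending=1
Byte[2]=8F: continuation. acc=(acc<<6)|0x0F=0x460F, pending=0

Answer: 0 0x460F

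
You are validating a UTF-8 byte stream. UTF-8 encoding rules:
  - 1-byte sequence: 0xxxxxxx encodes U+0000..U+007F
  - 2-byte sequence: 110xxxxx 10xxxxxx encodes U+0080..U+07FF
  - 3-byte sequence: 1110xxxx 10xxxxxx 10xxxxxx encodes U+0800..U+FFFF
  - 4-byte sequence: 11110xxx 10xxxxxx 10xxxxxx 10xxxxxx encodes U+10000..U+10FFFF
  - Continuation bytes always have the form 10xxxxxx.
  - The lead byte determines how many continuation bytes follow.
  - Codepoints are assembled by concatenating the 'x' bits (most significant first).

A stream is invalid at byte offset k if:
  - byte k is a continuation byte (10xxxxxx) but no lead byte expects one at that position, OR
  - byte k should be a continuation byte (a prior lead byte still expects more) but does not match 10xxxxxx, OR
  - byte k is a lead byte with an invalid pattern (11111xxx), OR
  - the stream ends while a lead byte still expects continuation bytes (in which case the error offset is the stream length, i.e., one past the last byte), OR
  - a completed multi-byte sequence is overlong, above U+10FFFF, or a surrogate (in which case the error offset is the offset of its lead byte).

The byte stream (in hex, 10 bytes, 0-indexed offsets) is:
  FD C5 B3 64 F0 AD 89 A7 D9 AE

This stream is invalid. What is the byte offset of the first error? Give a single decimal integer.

Byte[0]=FD: INVALID lead byte (not 0xxx/110x/1110/11110)

Answer: 0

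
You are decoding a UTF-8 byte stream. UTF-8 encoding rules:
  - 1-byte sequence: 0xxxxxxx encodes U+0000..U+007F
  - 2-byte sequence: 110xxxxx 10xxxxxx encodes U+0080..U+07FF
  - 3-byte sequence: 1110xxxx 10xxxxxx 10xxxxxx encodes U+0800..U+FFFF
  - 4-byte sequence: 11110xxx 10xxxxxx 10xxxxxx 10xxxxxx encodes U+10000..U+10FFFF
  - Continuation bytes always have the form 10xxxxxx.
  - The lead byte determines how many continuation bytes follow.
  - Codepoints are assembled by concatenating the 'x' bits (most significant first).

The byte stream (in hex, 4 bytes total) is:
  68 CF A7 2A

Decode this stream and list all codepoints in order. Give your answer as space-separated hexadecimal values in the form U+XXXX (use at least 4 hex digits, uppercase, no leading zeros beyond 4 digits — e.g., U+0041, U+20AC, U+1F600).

Byte[0]=68: 1-byte ASCII. cp=U+0068
Byte[1]=CF: 2-byte lead, need 1 cont bytes. acc=0xF
Byte[2]=A7: continuation. acc=(acc<<6)|0x27=0x3E7
Completed: cp=U+03E7 (starts at byte 1)
Byte[3]=2A: 1-byte ASCII. cp=U+002A

Answer: U+0068 U+03E7 U+002A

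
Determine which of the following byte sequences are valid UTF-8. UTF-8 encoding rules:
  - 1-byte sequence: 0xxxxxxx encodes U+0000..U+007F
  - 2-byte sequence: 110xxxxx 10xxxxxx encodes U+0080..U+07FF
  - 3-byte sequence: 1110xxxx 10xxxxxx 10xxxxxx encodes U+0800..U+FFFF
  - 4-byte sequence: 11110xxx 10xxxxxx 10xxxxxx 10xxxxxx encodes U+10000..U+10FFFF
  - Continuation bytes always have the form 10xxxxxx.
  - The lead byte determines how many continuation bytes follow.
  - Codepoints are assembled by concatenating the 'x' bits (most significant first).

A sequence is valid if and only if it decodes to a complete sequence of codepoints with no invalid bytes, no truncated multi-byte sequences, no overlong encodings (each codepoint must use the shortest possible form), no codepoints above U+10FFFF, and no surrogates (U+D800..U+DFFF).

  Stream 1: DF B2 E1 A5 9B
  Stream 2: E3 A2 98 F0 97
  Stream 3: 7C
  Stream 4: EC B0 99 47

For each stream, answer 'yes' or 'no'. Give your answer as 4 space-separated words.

Answer: yes no yes yes

Derivation:
Stream 1: decodes cleanly. VALID
Stream 2: error at byte offset 5. INVALID
Stream 3: decodes cleanly. VALID
Stream 4: decodes cleanly. VALID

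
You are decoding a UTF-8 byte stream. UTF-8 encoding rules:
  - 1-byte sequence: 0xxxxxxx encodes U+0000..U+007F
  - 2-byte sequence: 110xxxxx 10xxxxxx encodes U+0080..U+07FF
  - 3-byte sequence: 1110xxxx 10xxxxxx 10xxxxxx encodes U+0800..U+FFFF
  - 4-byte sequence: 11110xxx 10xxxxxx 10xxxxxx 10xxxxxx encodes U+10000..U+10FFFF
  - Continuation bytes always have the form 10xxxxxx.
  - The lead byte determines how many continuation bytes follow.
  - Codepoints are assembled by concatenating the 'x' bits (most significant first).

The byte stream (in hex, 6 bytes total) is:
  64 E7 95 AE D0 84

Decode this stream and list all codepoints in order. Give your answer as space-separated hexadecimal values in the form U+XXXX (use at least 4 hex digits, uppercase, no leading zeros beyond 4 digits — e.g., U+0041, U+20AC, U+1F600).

Answer: U+0064 U+756E U+0404

Derivation:
Byte[0]=64: 1-byte ASCII. cp=U+0064
Byte[1]=E7: 3-byte lead, need 2 cont bytes. acc=0x7
Byte[2]=95: continuation. acc=(acc<<6)|0x15=0x1D5
Byte[3]=AE: continuation. acc=(acc<<6)|0x2E=0x756E
Completed: cp=U+756E (starts at byte 1)
Byte[4]=D0: 2-byte lead, need 1 cont bytes. acc=0x10
Byte[5]=84: continuation. acc=(acc<<6)|0x04=0x404
Completed: cp=U+0404 (starts at byte 4)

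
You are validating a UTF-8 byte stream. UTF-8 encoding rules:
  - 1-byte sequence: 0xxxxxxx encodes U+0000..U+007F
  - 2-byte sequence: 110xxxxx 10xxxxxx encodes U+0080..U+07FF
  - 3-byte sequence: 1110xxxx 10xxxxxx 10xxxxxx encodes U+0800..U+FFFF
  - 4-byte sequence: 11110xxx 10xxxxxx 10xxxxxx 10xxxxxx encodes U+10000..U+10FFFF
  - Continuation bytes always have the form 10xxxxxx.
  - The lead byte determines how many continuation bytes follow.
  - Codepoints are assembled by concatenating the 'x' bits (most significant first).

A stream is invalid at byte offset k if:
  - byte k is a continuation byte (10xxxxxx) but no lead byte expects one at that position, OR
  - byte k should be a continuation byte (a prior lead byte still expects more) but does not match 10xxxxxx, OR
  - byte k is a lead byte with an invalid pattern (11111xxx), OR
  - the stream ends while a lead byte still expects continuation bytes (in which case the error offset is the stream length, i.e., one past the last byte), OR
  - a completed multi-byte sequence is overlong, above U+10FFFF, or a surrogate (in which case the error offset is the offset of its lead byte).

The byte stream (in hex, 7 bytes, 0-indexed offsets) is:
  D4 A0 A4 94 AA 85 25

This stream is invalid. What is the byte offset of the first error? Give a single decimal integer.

Byte[0]=D4: 2-byte lead, need 1 cont bytes. acc=0x14
Byte[1]=A0: continuation. acc=(acc<<6)|0x20=0x520
Completed: cp=U+0520 (starts at byte 0)
Byte[2]=A4: INVALID lead byte (not 0xxx/110x/1110/11110)

Answer: 2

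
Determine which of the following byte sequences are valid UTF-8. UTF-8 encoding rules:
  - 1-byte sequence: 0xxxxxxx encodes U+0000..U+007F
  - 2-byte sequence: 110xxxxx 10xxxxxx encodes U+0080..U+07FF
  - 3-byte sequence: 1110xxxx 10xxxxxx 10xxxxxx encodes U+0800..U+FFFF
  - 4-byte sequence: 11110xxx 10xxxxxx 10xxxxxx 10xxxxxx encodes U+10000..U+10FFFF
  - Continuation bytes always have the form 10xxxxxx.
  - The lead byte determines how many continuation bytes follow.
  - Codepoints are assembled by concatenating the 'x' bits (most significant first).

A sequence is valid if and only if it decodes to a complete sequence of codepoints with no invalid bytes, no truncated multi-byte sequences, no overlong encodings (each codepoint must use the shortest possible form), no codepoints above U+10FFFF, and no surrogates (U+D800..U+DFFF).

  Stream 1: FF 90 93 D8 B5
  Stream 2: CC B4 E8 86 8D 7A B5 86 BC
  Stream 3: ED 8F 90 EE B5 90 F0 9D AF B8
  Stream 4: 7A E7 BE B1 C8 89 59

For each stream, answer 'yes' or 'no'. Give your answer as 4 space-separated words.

Stream 1: error at byte offset 0. INVALID
Stream 2: error at byte offset 6. INVALID
Stream 3: decodes cleanly. VALID
Stream 4: decodes cleanly. VALID

Answer: no no yes yes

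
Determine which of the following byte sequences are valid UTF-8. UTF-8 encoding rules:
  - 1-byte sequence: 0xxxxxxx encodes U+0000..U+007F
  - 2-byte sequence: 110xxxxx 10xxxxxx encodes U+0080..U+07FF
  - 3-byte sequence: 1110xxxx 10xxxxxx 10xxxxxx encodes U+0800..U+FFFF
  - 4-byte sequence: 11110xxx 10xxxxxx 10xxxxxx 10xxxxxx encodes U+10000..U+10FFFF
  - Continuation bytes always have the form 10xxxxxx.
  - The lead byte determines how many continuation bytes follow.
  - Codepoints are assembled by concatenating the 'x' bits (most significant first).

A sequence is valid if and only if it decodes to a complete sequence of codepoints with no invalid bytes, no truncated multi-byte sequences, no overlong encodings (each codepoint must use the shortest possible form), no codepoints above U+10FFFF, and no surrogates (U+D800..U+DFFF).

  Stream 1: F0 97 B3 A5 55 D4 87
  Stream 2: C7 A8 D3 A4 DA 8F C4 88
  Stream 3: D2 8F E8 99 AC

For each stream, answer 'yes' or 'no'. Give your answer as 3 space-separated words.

Stream 1: decodes cleanly. VALID
Stream 2: decodes cleanly. VALID
Stream 3: decodes cleanly. VALID

Answer: yes yes yes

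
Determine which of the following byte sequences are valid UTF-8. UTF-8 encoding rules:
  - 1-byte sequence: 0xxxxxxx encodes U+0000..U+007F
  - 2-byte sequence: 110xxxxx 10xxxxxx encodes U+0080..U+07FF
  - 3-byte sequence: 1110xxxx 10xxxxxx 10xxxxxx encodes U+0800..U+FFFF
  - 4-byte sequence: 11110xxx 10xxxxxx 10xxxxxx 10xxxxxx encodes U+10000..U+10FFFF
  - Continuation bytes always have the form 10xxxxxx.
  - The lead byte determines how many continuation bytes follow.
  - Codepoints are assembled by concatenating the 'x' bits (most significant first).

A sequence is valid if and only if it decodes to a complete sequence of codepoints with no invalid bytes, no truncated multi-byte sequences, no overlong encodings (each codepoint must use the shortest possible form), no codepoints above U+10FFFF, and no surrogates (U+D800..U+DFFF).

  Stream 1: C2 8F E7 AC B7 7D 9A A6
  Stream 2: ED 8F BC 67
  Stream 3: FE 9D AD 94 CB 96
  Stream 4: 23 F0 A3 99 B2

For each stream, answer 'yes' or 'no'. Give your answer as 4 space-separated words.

Answer: no yes no yes

Derivation:
Stream 1: error at byte offset 6. INVALID
Stream 2: decodes cleanly. VALID
Stream 3: error at byte offset 0. INVALID
Stream 4: decodes cleanly. VALID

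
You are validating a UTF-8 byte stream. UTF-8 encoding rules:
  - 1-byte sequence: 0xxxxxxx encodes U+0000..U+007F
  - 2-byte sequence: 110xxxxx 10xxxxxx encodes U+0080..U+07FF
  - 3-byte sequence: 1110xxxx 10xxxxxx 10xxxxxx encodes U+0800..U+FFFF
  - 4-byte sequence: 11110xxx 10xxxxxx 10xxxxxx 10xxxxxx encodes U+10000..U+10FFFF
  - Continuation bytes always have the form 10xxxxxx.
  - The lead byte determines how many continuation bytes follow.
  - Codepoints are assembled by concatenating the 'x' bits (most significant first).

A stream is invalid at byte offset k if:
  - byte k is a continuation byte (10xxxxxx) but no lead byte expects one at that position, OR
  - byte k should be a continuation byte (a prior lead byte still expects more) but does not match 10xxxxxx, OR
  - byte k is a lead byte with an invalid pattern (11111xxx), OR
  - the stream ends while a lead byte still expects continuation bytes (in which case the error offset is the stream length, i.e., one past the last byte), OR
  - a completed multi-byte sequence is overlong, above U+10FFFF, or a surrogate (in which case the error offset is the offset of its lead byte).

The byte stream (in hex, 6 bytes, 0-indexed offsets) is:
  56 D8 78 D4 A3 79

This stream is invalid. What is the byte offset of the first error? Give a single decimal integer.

Answer: 2

Derivation:
Byte[0]=56: 1-byte ASCII. cp=U+0056
Byte[1]=D8: 2-byte lead, need 1 cont bytes. acc=0x18
Byte[2]=78: expected 10xxxxxx continuation. INVALID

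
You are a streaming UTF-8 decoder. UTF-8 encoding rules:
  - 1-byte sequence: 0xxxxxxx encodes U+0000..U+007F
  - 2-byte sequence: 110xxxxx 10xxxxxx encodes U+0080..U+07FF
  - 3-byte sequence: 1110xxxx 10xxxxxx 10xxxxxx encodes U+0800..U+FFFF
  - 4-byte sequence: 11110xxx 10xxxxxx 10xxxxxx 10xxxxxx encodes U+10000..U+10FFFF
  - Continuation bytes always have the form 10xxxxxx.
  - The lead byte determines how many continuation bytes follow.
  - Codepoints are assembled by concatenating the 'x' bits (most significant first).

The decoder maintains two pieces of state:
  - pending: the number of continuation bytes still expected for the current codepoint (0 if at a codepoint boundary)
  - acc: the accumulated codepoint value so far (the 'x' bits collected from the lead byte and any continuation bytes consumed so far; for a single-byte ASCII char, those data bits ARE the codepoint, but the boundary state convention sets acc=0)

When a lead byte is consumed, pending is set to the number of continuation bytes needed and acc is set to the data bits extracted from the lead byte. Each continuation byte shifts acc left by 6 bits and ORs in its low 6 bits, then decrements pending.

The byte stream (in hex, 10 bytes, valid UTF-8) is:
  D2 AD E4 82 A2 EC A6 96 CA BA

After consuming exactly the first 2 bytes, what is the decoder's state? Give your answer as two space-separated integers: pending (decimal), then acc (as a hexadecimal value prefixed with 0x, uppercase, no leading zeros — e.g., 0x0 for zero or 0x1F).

Answer: 0 0x4AD

Derivation:
Byte[0]=D2: 2-byte lead. pending=1, acc=0x12
Byte[1]=AD: continuation. acc=(acc<<6)|0x2D=0x4AD, pending=0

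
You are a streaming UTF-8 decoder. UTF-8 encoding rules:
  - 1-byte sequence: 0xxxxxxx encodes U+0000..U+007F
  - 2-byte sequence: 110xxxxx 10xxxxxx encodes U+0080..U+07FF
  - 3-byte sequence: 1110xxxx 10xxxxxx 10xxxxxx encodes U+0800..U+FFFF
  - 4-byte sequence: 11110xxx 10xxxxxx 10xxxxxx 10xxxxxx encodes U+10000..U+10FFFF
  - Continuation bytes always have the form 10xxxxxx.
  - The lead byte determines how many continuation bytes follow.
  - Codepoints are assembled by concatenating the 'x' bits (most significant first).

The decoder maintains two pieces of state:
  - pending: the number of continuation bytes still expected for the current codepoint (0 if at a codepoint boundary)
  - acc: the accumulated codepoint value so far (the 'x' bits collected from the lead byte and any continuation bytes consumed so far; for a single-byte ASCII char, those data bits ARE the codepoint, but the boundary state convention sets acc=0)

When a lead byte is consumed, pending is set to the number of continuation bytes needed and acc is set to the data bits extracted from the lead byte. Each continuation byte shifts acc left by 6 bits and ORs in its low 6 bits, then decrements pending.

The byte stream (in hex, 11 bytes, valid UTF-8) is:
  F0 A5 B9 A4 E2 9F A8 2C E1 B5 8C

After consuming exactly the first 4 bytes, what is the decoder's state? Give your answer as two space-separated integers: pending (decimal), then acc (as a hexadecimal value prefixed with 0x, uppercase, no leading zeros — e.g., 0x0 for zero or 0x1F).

Byte[0]=F0: 4-byte lead. pending=3, acc=0x0
Byte[1]=A5: continuation. acc=(acc<<6)|0x25=0x25, pending=2
Byte[2]=B9: continuation. acc=(acc<<6)|0x39=0x979, pending=1
Byte[3]=A4: continuation. acc=(acc<<6)|0x24=0x25E64, pending=0

Answer: 0 0x25E64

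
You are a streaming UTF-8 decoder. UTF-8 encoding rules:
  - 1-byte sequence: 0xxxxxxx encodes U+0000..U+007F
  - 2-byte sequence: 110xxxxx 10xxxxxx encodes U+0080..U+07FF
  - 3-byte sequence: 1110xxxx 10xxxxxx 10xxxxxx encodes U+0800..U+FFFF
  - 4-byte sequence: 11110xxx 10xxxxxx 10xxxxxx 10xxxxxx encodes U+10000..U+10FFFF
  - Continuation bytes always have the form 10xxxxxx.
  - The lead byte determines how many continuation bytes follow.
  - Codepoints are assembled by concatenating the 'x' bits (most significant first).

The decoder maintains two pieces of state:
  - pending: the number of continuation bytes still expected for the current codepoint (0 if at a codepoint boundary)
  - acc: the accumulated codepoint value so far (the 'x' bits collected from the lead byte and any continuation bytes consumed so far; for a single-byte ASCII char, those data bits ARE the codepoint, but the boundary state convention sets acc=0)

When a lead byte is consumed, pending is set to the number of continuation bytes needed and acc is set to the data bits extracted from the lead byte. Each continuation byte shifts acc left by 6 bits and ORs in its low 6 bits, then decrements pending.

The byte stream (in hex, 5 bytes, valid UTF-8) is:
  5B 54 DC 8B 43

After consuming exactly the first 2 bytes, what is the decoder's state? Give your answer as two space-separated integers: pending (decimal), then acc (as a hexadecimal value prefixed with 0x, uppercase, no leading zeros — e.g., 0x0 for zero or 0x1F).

Byte[0]=5B: 1-byte. pending=0, acc=0x0
Byte[1]=54: 1-byte. pending=0, acc=0x0

Answer: 0 0x0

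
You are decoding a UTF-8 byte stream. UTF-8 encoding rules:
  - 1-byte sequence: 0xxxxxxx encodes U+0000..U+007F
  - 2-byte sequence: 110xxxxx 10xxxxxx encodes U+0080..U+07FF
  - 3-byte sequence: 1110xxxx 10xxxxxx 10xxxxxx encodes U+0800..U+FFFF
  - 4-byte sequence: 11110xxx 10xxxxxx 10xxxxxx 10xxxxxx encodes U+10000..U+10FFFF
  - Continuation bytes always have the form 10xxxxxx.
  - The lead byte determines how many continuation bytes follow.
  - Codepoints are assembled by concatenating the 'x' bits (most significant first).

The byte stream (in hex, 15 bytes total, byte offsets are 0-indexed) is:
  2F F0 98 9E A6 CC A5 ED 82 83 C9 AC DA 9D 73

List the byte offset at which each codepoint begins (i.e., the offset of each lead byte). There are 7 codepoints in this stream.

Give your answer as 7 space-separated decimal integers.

Byte[0]=2F: 1-byte ASCII. cp=U+002F
Byte[1]=F0: 4-byte lead, need 3 cont bytes. acc=0x0
Byte[2]=98: continuation. acc=(acc<<6)|0x18=0x18
Byte[3]=9E: continuation. acc=(acc<<6)|0x1E=0x61E
Byte[4]=A6: continuation. acc=(acc<<6)|0x26=0x187A6
Completed: cp=U+187A6 (starts at byte 1)
Byte[5]=CC: 2-byte lead, need 1 cont bytes. acc=0xC
Byte[6]=A5: continuation. acc=(acc<<6)|0x25=0x325
Completed: cp=U+0325 (starts at byte 5)
Byte[7]=ED: 3-byte lead, need 2 cont bytes. acc=0xD
Byte[8]=82: continuation. acc=(acc<<6)|0x02=0x342
Byte[9]=83: continuation. acc=(acc<<6)|0x03=0xD083
Completed: cp=U+D083 (starts at byte 7)
Byte[10]=C9: 2-byte lead, need 1 cont bytes. acc=0x9
Byte[11]=AC: continuation. acc=(acc<<6)|0x2C=0x26C
Completed: cp=U+026C (starts at byte 10)
Byte[12]=DA: 2-byte lead, need 1 cont bytes. acc=0x1A
Byte[13]=9D: continuation. acc=(acc<<6)|0x1D=0x69D
Completed: cp=U+069D (starts at byte 12)
Byte[14]=73: 1-byte ASCII. cp=U+0073

Answer: 0 1 5 7 10 12 14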